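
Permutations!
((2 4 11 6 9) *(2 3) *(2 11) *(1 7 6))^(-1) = ((1 7 6 9 3 11)(2 4))^(-1) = (1 11 3 9 6 7)(2 4)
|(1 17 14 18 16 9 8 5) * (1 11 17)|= 8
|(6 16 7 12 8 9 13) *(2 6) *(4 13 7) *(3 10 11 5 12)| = |(2 6 16 4 13)(3 10 11 5 12 8 9 7)| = 40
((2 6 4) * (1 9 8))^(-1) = (1 8 9)(2 4 6)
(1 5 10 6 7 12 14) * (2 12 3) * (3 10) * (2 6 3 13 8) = (1 5 13 8 2 12 14)(3 6 7 10) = [0, 5, 12, 6, 4, 13, 7, 10, 2, 9, 3, 11, 14, 8, 1]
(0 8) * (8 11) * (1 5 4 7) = (0 11 8)(1 5 4 7) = [11, 5, 2, 3, 7, 4, 6, 1, 0, 9, 10, 8]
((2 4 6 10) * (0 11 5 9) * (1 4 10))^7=(0 9 5 11)(1 4 6)(2 10)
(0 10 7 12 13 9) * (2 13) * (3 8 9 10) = (0 3 8 9)(2 13 10 7 12) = [3, 1, 13, 8, 4, 5, 6, 12, 9, 0, 7, 11, 2, 10]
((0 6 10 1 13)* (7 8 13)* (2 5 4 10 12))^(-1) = ((0 6 12 2 5 4 10 1 7 8 13))^(-1) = (0 13 8 7 1 10 4 5 2 12 6)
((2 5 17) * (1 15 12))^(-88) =(1 12 15)(2 17 5) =((1 15 12)(2 5 17))^(-88)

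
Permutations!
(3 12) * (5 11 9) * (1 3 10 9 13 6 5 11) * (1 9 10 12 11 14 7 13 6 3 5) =[0, 5, 2, 11, 4, 9, 1, 13, 8, 14, 10, 6, 12, 3, 7] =(1 5 9 14 7 13 3 11 6)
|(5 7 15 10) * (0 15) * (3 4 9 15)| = 8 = |(0 3 4 9 15 10 5 7)|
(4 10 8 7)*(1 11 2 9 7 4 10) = [0, 11, 9, 3, 1, 5, 6, 10, 4, 7, 8, 2] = (1 11 2 9 7 10 8 4)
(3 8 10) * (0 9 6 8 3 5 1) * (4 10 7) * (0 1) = [9, 1, 2, 3, 10, 0, 8, 4, 7, 6, 5] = (0 9 6 8 7 4 10 5)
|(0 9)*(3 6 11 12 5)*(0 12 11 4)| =|(0 9 12 5 3 6 4)| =7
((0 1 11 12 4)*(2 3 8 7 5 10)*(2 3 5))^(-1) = ((0 1 11 12 4)(2 5 10 3 8 7))^(-1) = (0 4 12 11 1)(2 7 8 3 10 5)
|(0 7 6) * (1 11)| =6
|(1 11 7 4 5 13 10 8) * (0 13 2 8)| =21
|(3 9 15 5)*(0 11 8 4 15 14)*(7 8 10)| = 11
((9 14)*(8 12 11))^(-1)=((8 12 11)(9 14))^(-1)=(8 11 12)(9 14)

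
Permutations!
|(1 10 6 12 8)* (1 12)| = 6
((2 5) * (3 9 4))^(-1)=((2 5)(3 9 4))^(-1)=(2 5)(3 4 9)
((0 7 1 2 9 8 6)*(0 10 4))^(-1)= (0 4 10 6 8 9 2 1 7)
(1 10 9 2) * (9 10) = (10)(1 9 2) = [0, 9, 1, 3, 4, 5, 6, 7, 8, 2, 10]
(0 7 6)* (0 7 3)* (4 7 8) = (0 3)(4 7 6 8) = [3, 1, 2, 0, 7, 5, 8, 6, 4]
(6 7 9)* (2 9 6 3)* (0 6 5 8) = (0 6 7 5 8)(2 9 3) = [6, 1, 9, 2, 4, 8, 7, 5, 0, 3]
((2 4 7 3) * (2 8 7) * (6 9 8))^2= (3 9 7 6 8)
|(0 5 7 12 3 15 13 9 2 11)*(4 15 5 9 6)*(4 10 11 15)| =|(0 9 2 15 13 6 10 11)(3 5 7 12)| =8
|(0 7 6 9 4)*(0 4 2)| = 5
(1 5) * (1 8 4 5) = (4 5 8) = [0, 1, 2, 3, 5, 8, 6, 7, 4]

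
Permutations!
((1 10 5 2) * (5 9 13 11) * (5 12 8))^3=(1 13 8)(2 9 12)(5 10 11)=((1 10 9 13 11 12 8 5 2))^3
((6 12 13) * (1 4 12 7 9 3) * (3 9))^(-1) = ((1 4 12 13 6 7 3))^(-1) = (1 3 7 6 13 12 4)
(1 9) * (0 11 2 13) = (0 11 2 13)(1 9) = [11, 9, 13, 3, 4, 5, 6, 7, 8, 1, 10, 2, 12, 0]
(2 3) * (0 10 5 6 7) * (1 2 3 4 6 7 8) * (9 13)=(0 10 5 7)(1 2 4 6 8)(9 13)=[10, 2, 4, 3, 6, 7, 8, 0, 1, 13, 5, 11, 12, 9]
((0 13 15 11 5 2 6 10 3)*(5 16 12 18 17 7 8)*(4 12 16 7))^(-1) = (0 3 10 6 2 5 8 7 11 15 13)(4 17 18 12)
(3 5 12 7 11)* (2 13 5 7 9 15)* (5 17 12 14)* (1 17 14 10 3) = (1 17 12 9 15 2 13 14 5 10 3 7 11) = [0, 17, 13, 7, 4, 10, 6, 11, 8, 15, 3, 1, 9, 14, 5, 2, 16, 12]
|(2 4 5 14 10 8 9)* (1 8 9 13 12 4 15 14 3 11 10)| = 13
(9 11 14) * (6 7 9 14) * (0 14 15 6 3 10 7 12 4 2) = (0 14 15 6 12 4 2)(3 10 7 9 11) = [14, 1, 0, 10, 2, 5, 12, 9, 8, 11, 7, 3, 4, 13, 15, 6]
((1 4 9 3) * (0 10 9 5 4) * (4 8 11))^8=((0 10 9 3 1)(4 5 8 11))^8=(11)(0 3 10 1 9)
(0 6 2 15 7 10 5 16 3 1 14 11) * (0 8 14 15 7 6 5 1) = (0 5 16 3)(1 15 6 2 7 10)(8 14 11) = [5, 15, 7, 0, 4, 16, 2, 10, 14, 9, 1, 8, 12, 13, 11, 6, 3]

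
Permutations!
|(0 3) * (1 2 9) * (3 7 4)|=12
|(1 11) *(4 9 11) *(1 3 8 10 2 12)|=9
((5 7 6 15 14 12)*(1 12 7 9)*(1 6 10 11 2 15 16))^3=(1 9)(2 7)(5 16)(6 12)(10 15)(11 14)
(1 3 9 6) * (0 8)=(0 8)(1 3 9 6)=[8, 3, 2, 9, 4, 5, 1, 7, 0, 6]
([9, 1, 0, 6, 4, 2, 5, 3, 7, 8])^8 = [0, 1, 2, 3, 4, 5, 6, 7, 8, 9]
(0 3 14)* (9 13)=[3, 1, 2, 14, 4, 5, 6, 7, 8, 13, 10, 11, 12, 9, 0]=(0 3 14)(9 13)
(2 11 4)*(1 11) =(1 11 4 2) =[0, 11, 1, 3, 2, 5, 6, 7, 8, 9, 10, 4]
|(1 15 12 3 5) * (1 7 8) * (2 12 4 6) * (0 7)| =|(0 7 8 1 15 4 6 2 12 3 5)| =11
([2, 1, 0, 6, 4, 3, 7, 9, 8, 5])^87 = (0 2)(3 7 5 6 9)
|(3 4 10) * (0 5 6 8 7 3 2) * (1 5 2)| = 8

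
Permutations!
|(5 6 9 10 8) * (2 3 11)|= 15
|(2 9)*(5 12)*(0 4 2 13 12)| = 7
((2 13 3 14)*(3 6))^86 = (2 13 6 3 14)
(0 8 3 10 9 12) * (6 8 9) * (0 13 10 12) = [9, 1, 2, 12, 4, 5, 8, 7, 3, 0, 6, 11, 13, 10] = (0 9)(3 12 13 10 6 8)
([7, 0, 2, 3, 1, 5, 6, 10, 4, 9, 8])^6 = (10)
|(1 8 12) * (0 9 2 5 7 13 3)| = 21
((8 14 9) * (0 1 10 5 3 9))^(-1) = ((0 1 10 5 3 9 8 14))^(-1) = (0 14 8 9 3 5 10 1)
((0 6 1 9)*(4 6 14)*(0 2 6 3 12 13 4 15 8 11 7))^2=(0 15 11)(1 2)(3 13)(4 12)(6 9)(7 14 8)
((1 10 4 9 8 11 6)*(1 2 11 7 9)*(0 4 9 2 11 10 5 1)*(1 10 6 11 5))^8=(11)(2 6 5 10 9 8 7)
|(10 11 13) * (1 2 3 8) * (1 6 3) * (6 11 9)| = 14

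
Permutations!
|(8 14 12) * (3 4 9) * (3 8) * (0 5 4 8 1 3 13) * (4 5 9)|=8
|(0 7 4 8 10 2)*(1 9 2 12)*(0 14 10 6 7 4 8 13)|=|(0 4 13)(1 9 2 14 10 12)(6 7 8)|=6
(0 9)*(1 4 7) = (0 9)(1 4 7) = [9, 4, 2, 3, 7, 5, 6, 1, 8, 0]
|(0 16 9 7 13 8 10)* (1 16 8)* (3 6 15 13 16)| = 15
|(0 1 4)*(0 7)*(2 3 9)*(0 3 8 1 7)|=8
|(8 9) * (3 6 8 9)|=3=|(9)(3 6 8)|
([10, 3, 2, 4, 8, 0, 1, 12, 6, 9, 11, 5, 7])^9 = (0 10 11 5)(1 6 8 4 3)(7 12)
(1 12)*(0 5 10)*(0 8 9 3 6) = (0 5 10 8 9 3 6)(1 12) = [5, 12, 2, 6, 4, 10, 0, 7, 9, 3, 8, 11, 1]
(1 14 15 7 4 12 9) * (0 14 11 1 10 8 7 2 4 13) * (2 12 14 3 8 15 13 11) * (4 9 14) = (0 3 8 7 11 1 2 9 10 15 12 14 13) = [3, 2, 9, 8, 4, 5, 6, 11, 7, 10, 15, 1, 14, 0, 13, 12]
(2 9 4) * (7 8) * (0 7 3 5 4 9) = (9)(0 7 8 3 5 4 2) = [7, 1, 0, 5, 2, 4, 6, 8, 3, 9]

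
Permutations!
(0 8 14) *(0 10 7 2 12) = (0 8 14 10 7 2 12) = [8, 1, 12, 3, 4, 5, 6, 2, 14, 9, 7, 11, 0, 13, 10]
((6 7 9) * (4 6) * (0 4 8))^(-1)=((0 4 6 7 9 8))^(-1)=(0 8 9 7 6 4)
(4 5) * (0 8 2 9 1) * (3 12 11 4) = (0 8 2 9 1)(3 12 11 4 5) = [8, 0, 9, 12, 5, 3, 6, 7, 2, 1, 10, 4, 11]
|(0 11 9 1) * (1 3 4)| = |(0 11 9 3 4 1)| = 6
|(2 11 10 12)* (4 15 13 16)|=|(2 11 10 12)(4 15 13 16)|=4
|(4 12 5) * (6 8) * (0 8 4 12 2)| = |(0 8 6 4 2)(5 12)| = 10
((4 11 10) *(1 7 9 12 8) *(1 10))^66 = (1 9 8 4)(7 12 10 11)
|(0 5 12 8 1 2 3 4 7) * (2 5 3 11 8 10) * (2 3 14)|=|(0 14 2 11 8 1 5 12 10 3 4 7)|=12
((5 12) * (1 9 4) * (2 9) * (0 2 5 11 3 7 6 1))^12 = (1 7 11 5 6 3 12)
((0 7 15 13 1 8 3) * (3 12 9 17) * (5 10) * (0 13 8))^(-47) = (0 8 17 1 15 9 13 7 12 3)(5 10) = ((0 7 15 8 12 9 17 3 13 1)(5 10))^(-47)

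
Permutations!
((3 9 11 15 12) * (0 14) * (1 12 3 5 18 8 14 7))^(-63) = ((0 7 1 12 5 18 8 14)(3 9 11 15))^(-63) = (0 7 1 12 5 18 8 14)(3 9 11 15)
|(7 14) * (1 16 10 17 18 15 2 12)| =8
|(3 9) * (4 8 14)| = 6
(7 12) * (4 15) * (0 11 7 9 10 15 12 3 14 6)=(0 11 7 3 14 6)(4 12 9 10 15)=[11, 1, 2, 14, 12, 5, 0, 3, 8, 10, 15, 7, 9, 13, 6, 4]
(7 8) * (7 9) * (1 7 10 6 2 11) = (1 7 8 9 10 6 2 11) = [0, 7, 11, 3, 4, 5, 2, 8, 9, 10, 6, 1]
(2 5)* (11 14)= [0, 1, 5, 3, 4, 2, 6, 7, 8, 9, 10, 14, 12, 13, 11]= (2 5)(11 14)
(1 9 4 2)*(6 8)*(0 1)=[1, 9, 0, 3, 2, 5, 8, 7, 6, 4]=(0 1 9 4 2)(6 8)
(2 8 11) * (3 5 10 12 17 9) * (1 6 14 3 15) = (1 6 14 3 5 10 12 17 9 15)(2 8 11) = [0, 6, 8, 5, 4, 10, 14, 7, 11, 15, 12, 2, 17, 13, 3, 1, 16, 9]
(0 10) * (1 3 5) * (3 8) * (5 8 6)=(0 10)(1 6 5)(3 8)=[10, 6, 2, 8, 4, 1, 5, 7, 3, 9, 0]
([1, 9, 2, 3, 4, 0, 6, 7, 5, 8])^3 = [8, 5, 2, 3, 4, 9, 6, 7, 1, 0]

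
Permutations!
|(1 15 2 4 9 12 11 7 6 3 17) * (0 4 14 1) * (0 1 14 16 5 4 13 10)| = |(0 13 10)(1 15 2 16 5 4 9 12 11 7 6 3 17)| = 39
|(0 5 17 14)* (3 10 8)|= |(0 5 17 14)(3 10 8)|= 12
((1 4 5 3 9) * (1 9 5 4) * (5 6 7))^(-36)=(9)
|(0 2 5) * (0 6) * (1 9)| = |(0 2 5 6)(1 9)| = 4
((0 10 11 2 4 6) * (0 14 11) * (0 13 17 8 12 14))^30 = (0 2 12 13 6 11 8 10 4 14 17)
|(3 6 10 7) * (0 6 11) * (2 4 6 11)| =6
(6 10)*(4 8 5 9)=(4 8 5 9)(6 10)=[0, 1, 2, 3, 8, 9, 10, 7, 5, 4, 6]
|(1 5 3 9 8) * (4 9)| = 6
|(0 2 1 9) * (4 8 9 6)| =7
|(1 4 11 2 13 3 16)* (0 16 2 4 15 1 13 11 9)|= 8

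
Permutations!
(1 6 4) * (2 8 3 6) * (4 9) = (1 2 8 3 6 9 4) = [0, 2, 8, 6, 1, 5, 9, 7, 3, 4]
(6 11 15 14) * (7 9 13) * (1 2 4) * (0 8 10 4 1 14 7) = (0 8 10 4 14 6 11 15 7 9 13)(1 2) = [8, 2, 1, 3, 14, 5, 11, 9, 10, 13, 4, 15, 12, 0, 6, 7]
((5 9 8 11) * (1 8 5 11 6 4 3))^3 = ((11)(1 8 6 4 3)(5 9))^3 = (11)(1 4 8 3 6)(5 9)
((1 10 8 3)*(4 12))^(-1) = (1 3 8 10)(4 12)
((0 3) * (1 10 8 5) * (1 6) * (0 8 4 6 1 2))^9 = ((0 3 8 5 1 10 4 6 2))^9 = (10)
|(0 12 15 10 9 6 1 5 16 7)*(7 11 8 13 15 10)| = 13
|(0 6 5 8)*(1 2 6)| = |(0 1 2 6 5 8)| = 6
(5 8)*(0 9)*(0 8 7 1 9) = (1 9 8 5 7) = [0, 9, 2, 3, 4, 7, 6, 1, 5, 8]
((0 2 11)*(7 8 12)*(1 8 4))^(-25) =(12)(0 11 2)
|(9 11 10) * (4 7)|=|(4 7)(9 11 10)|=6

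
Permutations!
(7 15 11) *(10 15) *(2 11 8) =(2 11 7 10 15 8) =[0, 1, 11, 3, 4, 5, 6, 10, 2, 9, 15, 7, 12, 13, 14, 8]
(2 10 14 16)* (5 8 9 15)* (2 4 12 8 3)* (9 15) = (2 10 14 16 4 12 8 15 5 3) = [0, 1, 10, 2, 12, 3, 6, 7, 15, 9, 14, 11, 8, 13, 16, 5, 4]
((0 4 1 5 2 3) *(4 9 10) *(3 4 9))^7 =((0 3)(1 5 2 4)(9 10))^7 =(0 3)(1 4 2 5)(9 10)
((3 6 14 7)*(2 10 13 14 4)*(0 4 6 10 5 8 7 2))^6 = (2 13 3 8)(5 14 10 7)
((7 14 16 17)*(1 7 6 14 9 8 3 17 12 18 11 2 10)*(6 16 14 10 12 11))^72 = ((1 7 9 8 3 17 16 11 2 12 18 6 10))^72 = (1 11 7 2 9 12 8 18 3 6 17 10 16)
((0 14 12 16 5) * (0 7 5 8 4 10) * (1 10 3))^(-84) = ((0 14 12 16 8 4 3 1 10)(5 7))^(-84) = (0 3 16)(1 8 14)(4 12 10)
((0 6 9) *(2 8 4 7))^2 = (0 9 6)(2 4)(7 8) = ((0 6 9)(2 8 4 7))^2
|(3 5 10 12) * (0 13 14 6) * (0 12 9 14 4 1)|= 28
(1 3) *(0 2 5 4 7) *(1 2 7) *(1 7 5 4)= (0 5 1 3 2 4 7)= [5, 3, 4, 2, 7, 1, 6, 0]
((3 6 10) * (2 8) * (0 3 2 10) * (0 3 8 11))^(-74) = ((0 8 10 2 11)(3 6))^(-74) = (0 8 10 2 11)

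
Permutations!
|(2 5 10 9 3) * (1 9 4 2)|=|(1 9 3)(2 5 10 4)|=12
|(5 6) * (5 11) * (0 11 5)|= 2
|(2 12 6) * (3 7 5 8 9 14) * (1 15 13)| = |(1 15 13)(2 12 6)(3 7 5 8 9 14)| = 6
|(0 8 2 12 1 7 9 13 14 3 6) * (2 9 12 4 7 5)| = 42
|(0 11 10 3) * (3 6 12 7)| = |(0 11 10 6 12 7 3)| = 7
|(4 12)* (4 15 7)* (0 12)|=|(0 12 15 7 4)|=5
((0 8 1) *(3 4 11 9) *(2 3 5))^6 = (11)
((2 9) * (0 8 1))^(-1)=((0 8 1)(2 9))^(-1)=(0 1 8)(2 9)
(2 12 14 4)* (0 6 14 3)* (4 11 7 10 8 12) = (0 6 14 11 7 10 8 12 3)(2 4) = [6, 1, 4, 0, 2, 5, 14, 10, 12, 9, 8, 7, 3, 13, 11]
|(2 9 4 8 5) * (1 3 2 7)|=|(1 3 2 9 4 8 5 7)|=8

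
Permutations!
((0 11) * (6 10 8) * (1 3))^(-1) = ((0 11)(1 3)(6 10 8))^(-1) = (0 11)(1 3)(6 8 10)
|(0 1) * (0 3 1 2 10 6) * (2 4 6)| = 6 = |(0 4 6)(1 3)(2 10)|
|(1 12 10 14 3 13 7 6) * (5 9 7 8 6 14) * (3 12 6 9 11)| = |(1 6)(3 13 8 9 7 14 12 10 5 11)| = 10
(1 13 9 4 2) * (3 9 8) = (1 13 8 3 9 4 2) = [0, 13, 1, 9, 2, 5, 6, 7, 3, 4, 10, 11, 12, 8]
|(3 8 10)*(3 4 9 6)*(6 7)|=7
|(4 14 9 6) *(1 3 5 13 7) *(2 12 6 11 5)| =12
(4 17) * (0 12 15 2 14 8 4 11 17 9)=(0 12 15 2 14 8 4 9)(11 17)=[12, 1, 14, 3, 9, 5, 6, 7, 4, 0, 10, 17, 15, 13, 8, 2, 16, 11]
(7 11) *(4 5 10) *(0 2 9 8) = (0 2 9 8)(4 5 10)(7 11) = [2, 1, 9, 3, 5, 10, 6, 11, 0, 8, 4, 7]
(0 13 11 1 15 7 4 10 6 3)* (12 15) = (0 13 11 1 12 15 7 4 10 6 3) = [13, 12, 2, 0, 10, 5, 3, 4, 8, 9, 6, 1, 15, 11, 14, 7]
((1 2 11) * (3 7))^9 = (11)(3 7)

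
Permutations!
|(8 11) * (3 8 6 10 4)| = |(3 8 11 6 10 4)| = 6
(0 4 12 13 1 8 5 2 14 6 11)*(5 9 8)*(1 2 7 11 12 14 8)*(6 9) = [4, 5, 8, 3, 14, 7, 12, 11, 6, 1, 10, 0, 13, 2, 9] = (0 4 14 9 1 5 7 11)(2 8 6 12 13)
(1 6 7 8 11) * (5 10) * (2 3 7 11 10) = (1 6 11)(2 3 7 8 10 5) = [0, 6, 3, 7, 4, 2, 11, 8, 10, 9, 5, 1]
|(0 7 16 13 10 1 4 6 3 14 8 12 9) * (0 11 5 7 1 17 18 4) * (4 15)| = 16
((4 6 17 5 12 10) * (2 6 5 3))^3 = ((2 6 17 3)(4 5 12 10))^3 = (2 3 17 6)(4 10 12 5)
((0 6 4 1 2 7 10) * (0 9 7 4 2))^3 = (10)(0 4 6 1 2)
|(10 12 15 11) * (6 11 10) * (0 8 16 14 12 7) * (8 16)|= 14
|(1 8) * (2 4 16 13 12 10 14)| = 14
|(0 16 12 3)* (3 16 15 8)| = 4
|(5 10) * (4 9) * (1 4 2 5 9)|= |(1 4)(2 5 10 9)|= 4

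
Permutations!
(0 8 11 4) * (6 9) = (0 8 11 4)(6 9) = [8, 1, 2, 3, 0, 5, 9, 7, 11, 6, 10, 4]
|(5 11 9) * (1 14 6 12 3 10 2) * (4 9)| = |(1 14 6 12 3 10 2)(4 9 5 11)| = 28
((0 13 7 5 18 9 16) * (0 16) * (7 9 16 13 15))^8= ((0 15 7 5 18 16 13 9))^8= (18)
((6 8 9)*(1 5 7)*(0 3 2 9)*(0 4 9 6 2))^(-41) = ((0 3)(1 5 7)(2 6 8 4 9))^(-41) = (0 3)(1 5 7)(2 9 4 8 6)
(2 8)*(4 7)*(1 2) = (1 2 8)(4 7) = [0, 2, 8, 3, 7, 5, 6, 4, 1]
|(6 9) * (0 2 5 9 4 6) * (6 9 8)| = |(0 2 5 8 6 4 9)| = 7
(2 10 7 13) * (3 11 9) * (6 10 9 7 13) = [0, 1, 9, 11, 4, 5, 10, 6, 8, 3, 13, 7, 12, 2] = (2 9 3 11 7 6 10 13)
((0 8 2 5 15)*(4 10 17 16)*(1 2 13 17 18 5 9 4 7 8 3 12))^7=(0 10 1 15 4 12 5 9 3 18 2)(7 13 16 8 17)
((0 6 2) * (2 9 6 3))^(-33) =(6 9)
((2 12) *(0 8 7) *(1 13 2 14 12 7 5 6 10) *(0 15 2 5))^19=((0 8)(1 13 5 6 10)(2 7 15)(12 14))^19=(0 8)(1 10 6 5 13)(2 7 15)(12 14)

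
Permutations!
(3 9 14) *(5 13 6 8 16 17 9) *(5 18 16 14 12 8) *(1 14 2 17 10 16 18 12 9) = (18)(1 14 3 12 8 2 17)(5 13 6)(10 16) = [0, 14, 17, 12, 4, 13, 5, 7, 2, 9, 16, 11, 8, 6, 3, 15, 10, 1, 18]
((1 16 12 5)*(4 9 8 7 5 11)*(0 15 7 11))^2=(0 7 1 12 15 5 16)(4 8)(9 11)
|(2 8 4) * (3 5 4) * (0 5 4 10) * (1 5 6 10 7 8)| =21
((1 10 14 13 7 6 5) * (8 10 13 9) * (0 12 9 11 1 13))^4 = ((0 12 9 8 10 14 11 1)(5 13 7 6))^4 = (0 10)(1 8)(9 11)(12 14)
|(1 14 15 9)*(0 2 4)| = 12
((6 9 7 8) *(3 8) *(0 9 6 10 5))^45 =((0 9 7 3 8 10 5))^45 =(0 3 5 7 10 9 8)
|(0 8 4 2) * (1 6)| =|(0 8 4 2)(1 6)| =4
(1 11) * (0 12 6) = (0 12 6)(1 11) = [12, 11, 2, 3, 4, 5, 0, 7, 8, 9, 10, 1, 6]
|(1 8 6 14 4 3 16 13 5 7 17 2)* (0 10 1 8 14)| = |(0 10 1 14 4 3 16 13 5 7 17 2 8 6)| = 14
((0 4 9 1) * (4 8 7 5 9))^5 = ((0 8 7 5 9 1))^5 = (0 1 9 5 7 8)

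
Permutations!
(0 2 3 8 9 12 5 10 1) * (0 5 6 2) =(1 5 10)(2 3 8 9 12 6) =[0, 5, 3, 8, 4, 10, 2, 7, 9, 12, 1, 11, 6]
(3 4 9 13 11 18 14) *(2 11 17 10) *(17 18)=[0, 1, 11, 4, 9, 5, 6, 7, 8, 13, 2, 17, 12, 18, 3, 15, 16, 10, 14]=(2 11 17 10)(3 4 9 13 18 14)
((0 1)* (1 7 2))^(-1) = ((0 7 2 1))^(-1) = (0 1 2 7)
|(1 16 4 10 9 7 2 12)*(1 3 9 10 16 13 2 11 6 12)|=|(1 13 2)(3 9 7 11 6 12)(4 16)|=6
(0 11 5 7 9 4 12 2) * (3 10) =[11, 1, 0, 10, 12, 7, 6, 9, 8, 4, 3, 5, 2] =(0 11 5 7 9 4 12 2)(3 10)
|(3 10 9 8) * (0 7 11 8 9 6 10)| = |(0 7 11 8 3)(6 10)| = 10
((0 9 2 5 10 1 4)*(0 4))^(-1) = ((0 9 2 5 10 1))^(-1) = (0 1 10 5 2 9)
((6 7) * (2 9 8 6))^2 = ((2 9 8 6 7))^2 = (2 8 7 9 6)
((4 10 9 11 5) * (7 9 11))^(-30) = ((4 10 11 5)(7 9))^(-30) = (4 11)(5 10)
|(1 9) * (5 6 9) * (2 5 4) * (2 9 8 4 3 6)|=|(1 3 6 8 4 9)(2 5)|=6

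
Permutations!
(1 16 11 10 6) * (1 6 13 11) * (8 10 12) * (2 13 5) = (1 16)(2 13 11 12 8 10 5) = [0, 16, 13, 3, 4, 2, 6, 7, 10, 9, 5, 12, 8, 11, 14, 15, 1]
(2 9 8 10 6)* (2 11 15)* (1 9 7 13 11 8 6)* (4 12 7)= (1 9 6 8 10)(2 4 12 7 13 11 15)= [0, 9, 4, 3, 12, 5, 8, 13, 10, 6, 1, 15, 7, 11, 14, 2]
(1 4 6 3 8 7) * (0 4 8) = (0 4 6 3)(1 8 7) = [4, 8, 2, 0, 6, 5, 3, 1, 7]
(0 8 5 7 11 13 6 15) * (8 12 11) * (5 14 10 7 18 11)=(0 12 5 18 11 13 6 15)(7 8 14 10)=[12, 1, 2, 3, 4, 18, 15, 8, 14, 9, 7, 13, 5, 6, 10, 0, 16, 17, 11]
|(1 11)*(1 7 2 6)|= 5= |(1 11 7 2 6)|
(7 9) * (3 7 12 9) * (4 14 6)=(3 7)(4 14 6)(9 12)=[0, 1, 2, 7, 14, 5, 4, 3, 8, 12, 10, 11, 9, 13, 6]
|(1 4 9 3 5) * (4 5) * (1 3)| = 5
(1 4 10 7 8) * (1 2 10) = [0, 4, 10, 3, 1, 5, 6, 8, 2, 9, 7] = (1 4)(2 10 7 8)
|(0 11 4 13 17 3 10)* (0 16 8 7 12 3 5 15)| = 42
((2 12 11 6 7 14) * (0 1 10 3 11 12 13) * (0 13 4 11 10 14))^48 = ((0 1 14 2 4 11 6 7)(3 10))^48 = (14)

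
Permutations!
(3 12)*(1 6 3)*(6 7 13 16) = [0, 7, 2, 12, 4, 5, 3, 13, 8, 9, 10, 11, 1, 16, 14, 15, 6] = (1 7 13 16 6 3 12)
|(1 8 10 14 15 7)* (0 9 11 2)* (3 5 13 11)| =42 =|(0 9 3 5 13 11 2)(1 8 10 14 15 7)|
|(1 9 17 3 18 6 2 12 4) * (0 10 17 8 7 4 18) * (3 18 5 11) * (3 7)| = 15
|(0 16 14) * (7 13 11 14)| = |(0 16 7 13 11 14)| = 6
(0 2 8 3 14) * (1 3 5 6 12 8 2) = (0 1 3 14)(5 6 12 8) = [1, 3, 2, 14, 4, 6, 12, 7, 5, 9, 10, 11, 8, 13, 0]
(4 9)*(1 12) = [0, 12, 2, 3, 9, 5, 6, 7, 8, 4, 10, 11, 1] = (1 12)(4 9)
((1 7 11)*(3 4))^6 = ((1 7 11)(3 4))^6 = (11)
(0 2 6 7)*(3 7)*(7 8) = (0 2 6 3 8 7) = [2, 1, 6, 8, 4, 5, 3, 0, 7]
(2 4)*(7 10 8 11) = (2 4)(7 10 8 11) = [0, 1, 4, 3, 2, 5, 6, 10, 11, 9, 8, 7]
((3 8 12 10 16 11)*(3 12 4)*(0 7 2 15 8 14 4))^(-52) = (16)(0 15 7 8 2)(3 4 14)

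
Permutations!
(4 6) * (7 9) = (4 6)(7 9) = [0, 1, 2, 3, 6, 5, 4, 9, 8, 7]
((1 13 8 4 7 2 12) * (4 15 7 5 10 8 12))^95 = (1 12 13)(2 8 4 15 5 7 10)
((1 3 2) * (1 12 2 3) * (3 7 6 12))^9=((2 3 7 6 12))^9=(2 12 6 7 3)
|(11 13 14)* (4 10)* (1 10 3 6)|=|(1 10 4 3 6)(11 13 14)|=15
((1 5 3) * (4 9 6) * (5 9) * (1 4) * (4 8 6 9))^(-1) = (9)(1 6 8 3 5 4)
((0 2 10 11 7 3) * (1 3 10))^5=(0 2 1 3)(7 11 10)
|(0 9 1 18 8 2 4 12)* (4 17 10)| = 10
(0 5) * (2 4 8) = (0 5)(2 4 8) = [5, 1, 4, 3, 8, 0, 6, 7, 2]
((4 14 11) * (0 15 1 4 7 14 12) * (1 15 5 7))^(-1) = (15)(0 12 4 1 11 14 7 5)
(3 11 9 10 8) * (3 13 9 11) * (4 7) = (4 7)(8 13 9 10) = [0, 1, 2, 3, 7, 5, 6, 4, 13, 10, 8, 11, 12, 9]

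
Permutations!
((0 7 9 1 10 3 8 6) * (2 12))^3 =((0 7 9 1 10 3 8 6)(2 12))^3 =(0 1 8 7 10 6 9 3)(2 12)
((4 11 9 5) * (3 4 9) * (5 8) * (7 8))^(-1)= ((3 4 11)(5 9 7 8))^(-1)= (3 11 4)(5 8 7 9)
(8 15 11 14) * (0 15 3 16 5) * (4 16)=[15, 1, 2, 4, 16, 0, 6, 7, 3, 9, 10, 14, 12, 13, 8, 11, 5]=(0 15 11 14 8 3 4 16 5)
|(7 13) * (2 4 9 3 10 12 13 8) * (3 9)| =|(2 4 3 10 12 13 7 8)| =8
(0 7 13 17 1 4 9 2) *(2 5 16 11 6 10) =(0 7 13 17 1 4 9 5 16 11 6 10 2) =[7, 4, 0, 3, 9, 16, 10, 13, 8, 5, 2, 6, 12, 17, 14, 15, 11, 1]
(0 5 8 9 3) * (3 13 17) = (0 5 8 9 13 17 3) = [5, 1, 2, 0, 4, 8, 6, 7, 9, 13, 10, 11, 12, 17, 14, 15, 16, 3]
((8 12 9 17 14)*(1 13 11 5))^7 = (1 5 11 13)(8 9 14 12 17)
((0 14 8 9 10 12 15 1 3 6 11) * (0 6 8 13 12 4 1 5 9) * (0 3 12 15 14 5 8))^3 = ((0 5 9 10 4 1 12 14 13 15 8 3)(6 11))^3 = (0 10 12 15)(1 13 3 9)(4 14 8 5)(6 11)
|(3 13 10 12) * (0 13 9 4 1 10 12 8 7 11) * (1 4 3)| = |(0 13 12 1 10 8 7 11)(3 9)| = 8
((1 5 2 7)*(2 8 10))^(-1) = ((1 5 8 10 2 7))^(-1) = (1 7 2 10 8 5)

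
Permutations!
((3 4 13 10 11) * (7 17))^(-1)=(3 11 10 13 4)(7 17)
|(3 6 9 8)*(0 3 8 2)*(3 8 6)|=5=|(0 8 6 9 2)|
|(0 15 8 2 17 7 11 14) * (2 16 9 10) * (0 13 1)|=13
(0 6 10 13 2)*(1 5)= (0 6 10 13 2)(1 5)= [6, 5, 0, 3, 4, 1, 10, 7, 8, 9, 13, 11, 12, 2]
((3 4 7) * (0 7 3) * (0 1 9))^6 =(0 1)(7 9)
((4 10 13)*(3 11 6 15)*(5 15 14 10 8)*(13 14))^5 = ((3 11 6 13 4 8 5 15)(10 14))^5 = (3 8 6 15 4 11 5 13)(10 14)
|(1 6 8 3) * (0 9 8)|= 6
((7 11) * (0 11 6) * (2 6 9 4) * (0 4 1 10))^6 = (11)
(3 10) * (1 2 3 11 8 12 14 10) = (1 2 3)(8 12 14 10 11) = [0, 2, 3, 1, 4, 5, 6, 7, 12, 9, 11, 8, 14, 13, 10]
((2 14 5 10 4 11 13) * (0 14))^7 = (0 2 13 11 4 10 5 14)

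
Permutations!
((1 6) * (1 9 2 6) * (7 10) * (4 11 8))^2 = (2 9 6)(4 8 11)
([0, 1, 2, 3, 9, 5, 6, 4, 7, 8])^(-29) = [0, 1, 2, 3, 7, 5, 6, 8, 9, 4]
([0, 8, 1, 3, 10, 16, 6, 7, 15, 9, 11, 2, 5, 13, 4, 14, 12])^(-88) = [0, 1, 2, 3, 4, 12, 6, 7, 8, 9, 10, 11, 16, 13, 14, 15, 5]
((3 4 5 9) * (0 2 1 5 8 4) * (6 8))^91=(0 2 1 5 9 3)(4 6 8)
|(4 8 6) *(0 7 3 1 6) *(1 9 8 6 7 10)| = |(0 10 1 7 3 9 8)(4 6)| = 14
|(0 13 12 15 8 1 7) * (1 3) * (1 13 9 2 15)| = 10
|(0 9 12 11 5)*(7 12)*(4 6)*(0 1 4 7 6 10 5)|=|(0 9 6 7 12 11)(1 4 10 5)|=12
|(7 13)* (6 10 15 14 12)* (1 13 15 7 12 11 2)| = 10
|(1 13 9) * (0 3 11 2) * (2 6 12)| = 6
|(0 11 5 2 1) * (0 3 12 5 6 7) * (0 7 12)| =8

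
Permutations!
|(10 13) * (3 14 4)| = 6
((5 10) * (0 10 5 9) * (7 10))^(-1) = (0 9 10 7)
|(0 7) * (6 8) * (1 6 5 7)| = 6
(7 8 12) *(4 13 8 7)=(4 13 8 12)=[0, 1, 2, 3, 13, 5, 6, 7, 12, 9, 10, 11, 4, 8]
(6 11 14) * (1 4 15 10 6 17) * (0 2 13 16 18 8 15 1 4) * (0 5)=[2, 5, 13, 3, 1, 0, 11, 7, 15, 9, 6, 14, 12, 16, 17, 10, 18, 4, 8]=(0 2 13 16 18 8 15 10 6 11 14 17 4 1 5)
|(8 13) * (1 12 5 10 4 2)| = |(1 12 5 10 4 2)(8 13)| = 6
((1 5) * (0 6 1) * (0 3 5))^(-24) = (6)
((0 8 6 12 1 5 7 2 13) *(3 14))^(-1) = ((0 8 6 12 1 5 7 2 13)(3 14))^(-1) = (0 13 2 7 5 1 12 6 8)(3 14)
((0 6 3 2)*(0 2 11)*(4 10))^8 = (11) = ((0 6 3 11)(4 10))^8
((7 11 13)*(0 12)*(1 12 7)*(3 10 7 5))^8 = ((0 5 3 10 7 11 13 1 12))^8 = (0 12 1 13 11 7 10 3 5)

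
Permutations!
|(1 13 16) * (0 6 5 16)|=|(0 6 5 16 1 13)|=6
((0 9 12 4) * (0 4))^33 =((0 9 12))^33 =(12)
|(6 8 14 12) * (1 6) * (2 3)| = |(1 6 8 14 12)(2 3)| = 10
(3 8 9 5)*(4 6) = [0, 1, 2, 8, 6, 3, 4, 7, 9, 5] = (3 8 9 5)(4 6)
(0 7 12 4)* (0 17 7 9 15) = [9, 1, 2, 3, 17, 5, 6, 12, 8, 15, 10, 11, 4, 13, 14, 0, 16, 7] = (0 9 15)(4 17 7 12)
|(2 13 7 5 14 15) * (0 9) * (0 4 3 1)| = |(0 9 4 3 1)(2 13 7 5 14 15)| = 30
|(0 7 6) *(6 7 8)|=3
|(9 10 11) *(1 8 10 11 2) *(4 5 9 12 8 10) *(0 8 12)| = 6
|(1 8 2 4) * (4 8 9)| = 6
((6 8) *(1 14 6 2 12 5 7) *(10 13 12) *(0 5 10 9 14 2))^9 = ((0 5 7 1 2 9 14 6 8)(10 13 12))^9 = (14)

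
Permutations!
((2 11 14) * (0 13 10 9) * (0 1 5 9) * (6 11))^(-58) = ((0 13 10)(1 5 9)(2 6 11 14))^(-58) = (0 10 13)(1 9 5)(2 11)(6 14)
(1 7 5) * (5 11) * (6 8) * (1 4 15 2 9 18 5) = (1 7 11)(2 9 18 5 4 15)(6 8) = [0, 7, 9, 3, 15, 4, 8, 11, 6, 18, 10, 1, 12, 13, 14, 2, 16, 17, 5]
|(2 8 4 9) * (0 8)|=5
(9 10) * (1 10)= (1 10 9)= [0, 10, 2, 3, 4, 5, 6, 7, 8, 1, 9]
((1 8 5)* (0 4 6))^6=(8)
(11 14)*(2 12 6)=[0, 1, 12, 3, 4, 5, 2, 7, 8, 9, 10, 14, 6, 13, 11]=(2 12 6)(11 14)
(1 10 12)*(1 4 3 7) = [0, 10, 2, 7, 3, 5, 6, 1, 8, 9, 12, 11, 4] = (1 10 12 4 3 7)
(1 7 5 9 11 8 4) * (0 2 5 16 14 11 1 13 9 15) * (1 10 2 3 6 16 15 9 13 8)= (0 3 6 16 14 11 1 7 15)(2 5 9 10)(4 8)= [3, 7, 5, 6, 8, 9, 16, 15, 4, 10, 2, 1, 12, 13, 11, 0, 14]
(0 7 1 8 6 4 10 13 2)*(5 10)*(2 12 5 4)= (0 7 1 8 6 2)(5 10 13 12)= [7, 8, 0, 3, 4, 10, 2, 1, 6, 9, 13, 11, 5, 12]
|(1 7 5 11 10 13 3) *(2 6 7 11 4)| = |(1 11 10 13 3)(2 6 7 5 4)| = 5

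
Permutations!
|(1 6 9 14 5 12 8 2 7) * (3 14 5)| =8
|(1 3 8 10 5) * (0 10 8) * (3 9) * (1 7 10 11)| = 15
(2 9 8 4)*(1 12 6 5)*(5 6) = (1 12 5)(2 9 8 4) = [0, 12, 9, 3, 2, 1, 6, 7, 4, 8, 10, 11, 5]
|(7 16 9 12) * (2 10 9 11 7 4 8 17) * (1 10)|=24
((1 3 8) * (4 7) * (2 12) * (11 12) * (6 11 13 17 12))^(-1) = (1 8 3)(2 12 17 13)(4 7)(6 11)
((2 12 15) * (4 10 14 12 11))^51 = (2 4 14 15 11 10 12)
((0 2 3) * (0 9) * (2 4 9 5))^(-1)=(0 9 4)(2 5 3)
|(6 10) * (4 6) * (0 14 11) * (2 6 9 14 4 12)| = |(0 4 9 14 11)(2 6 10 12)| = 20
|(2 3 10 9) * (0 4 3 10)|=|(0 4 3)(2 10 9)|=3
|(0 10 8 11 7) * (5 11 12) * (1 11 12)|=6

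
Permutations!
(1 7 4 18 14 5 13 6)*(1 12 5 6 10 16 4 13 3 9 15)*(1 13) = (1 7)(3 9 15 13 10 16 4 18 14 6 12 5) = [0, 7, 2, 9, 18, 3, 12, 1, 8, 15, 16, 11, 5, 10, 6, 13, 4, 17, 14]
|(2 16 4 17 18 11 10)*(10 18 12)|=6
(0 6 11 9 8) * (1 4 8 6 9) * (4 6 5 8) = (0 9 5 8)(1 6 11) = [9, 6, 2, 3, 4, 8, 11, 7, 0, 5, 10, 1]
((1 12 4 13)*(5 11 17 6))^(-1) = ((1 12 4 13)(5 11 17 6))^(-1) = (1 13 4 12)(5 6 17 11)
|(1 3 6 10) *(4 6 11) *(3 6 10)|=|(1 6 3 11 4 10)|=6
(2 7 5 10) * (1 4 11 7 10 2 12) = (1 4 11 7 5 2 10 12) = [0, 4, 10, 3, 11, 2, 6, 5, 8, 9, 12, 7, 1]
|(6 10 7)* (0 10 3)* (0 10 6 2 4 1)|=|(0 6 3 10 7 2 4 1)|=8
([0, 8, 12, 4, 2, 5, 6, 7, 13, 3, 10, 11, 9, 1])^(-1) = [0, 13, 4, 9, 3, 5, 6, 7, 1, 12, 10, 11, 2, 8]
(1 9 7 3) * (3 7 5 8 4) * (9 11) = (1 11 9 5 8 4 3) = [0, 11, 2, 1, 3, 8, 6, 7, 4, 5, 10, 9]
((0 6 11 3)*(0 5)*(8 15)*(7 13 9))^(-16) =((0 6 11 3 5)(7 13 9)(8 15))^(-16) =(15)(0 5 3 11 6)(7 9 13)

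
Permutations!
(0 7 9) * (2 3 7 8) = (0 8 2 3 7 9) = [8, 1, 3, 7, 4, 5, 6, 9, 2, 0]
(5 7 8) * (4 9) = (4 9)(5 7 8) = [0, 1, 2, 3, 9, 7, 6, 8, 5, 4]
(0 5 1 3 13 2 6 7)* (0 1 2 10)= [5, 3, 6, 13, 4, 2, 7, 1, 8, 9, 0, 11, 12, 10]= (0 5 2 6 7 1 3 13 10)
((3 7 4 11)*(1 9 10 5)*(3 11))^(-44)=((11)(1 9 10 5)(3 7 4))^(-44)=(11)(3 7 4)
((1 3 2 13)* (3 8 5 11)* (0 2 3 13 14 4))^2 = (0 14)(1 5 13 8 11)(2 4)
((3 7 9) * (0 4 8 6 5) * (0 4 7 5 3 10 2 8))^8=(0 5 6 2 9)(3 8 10 7 4)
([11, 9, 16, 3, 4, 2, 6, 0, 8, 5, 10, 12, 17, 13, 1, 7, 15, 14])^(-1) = (0 7 15 16 2 5 9 1 14 17 12 11)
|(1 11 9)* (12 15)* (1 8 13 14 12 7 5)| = |(1 11 9 8 13 14 12 15 7 5)| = 10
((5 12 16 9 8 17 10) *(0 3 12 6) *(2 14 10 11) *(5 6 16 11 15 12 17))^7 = ((0 3 17 15 12 11 2 14 10 6)(5 16 9 8))^7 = (0 14 12 3 10 11 17 6 2 15)(5 8 9 16)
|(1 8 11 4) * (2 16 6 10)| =4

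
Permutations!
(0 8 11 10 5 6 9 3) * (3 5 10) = (0 8 11 3)(5 6 9) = [8, 1, 2, 0, 4, 6, 9, 7, 11, 5, 10, 3]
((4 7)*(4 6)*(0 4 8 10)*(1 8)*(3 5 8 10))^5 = (0 10 1 6 7 4)(3 8 5)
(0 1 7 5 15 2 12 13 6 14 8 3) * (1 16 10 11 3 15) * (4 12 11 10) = [16, 7, 11, 0, 12, 1, 14, 5, 15, 9, 10, 3, 13, 6, 8, 2, 4] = (0 16 4 12 13 6 14 8 15 2 11 3)(1 7 5)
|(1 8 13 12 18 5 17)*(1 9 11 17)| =|(1 8 13 12 18 5)(9 11 17)| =6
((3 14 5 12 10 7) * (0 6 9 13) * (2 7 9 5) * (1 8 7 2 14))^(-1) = (14)(0 13 9 10 12 5 6)(1 3 7 8)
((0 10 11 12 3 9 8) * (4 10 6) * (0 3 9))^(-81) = (12)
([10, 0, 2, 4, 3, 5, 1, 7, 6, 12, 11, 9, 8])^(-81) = [1, 6, 2, 4, 3, 5, 8, 7, 12, 11, 0, 10, 9]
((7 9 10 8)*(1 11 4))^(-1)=((1 11 4)(7 9 10 8))^(-1)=(1 4 11)(7 8 10 9)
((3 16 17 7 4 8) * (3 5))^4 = (3 4 16 8 17 5 7)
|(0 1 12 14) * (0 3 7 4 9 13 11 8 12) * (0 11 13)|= 10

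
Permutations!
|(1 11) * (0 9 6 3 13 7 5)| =|(0 9 6 3 13 7 5)(1 11)| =14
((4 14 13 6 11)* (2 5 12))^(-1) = (2 12 5)(4 11 6 13 14)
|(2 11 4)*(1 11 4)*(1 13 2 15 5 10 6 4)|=20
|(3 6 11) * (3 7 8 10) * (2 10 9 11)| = 4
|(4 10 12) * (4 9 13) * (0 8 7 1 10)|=9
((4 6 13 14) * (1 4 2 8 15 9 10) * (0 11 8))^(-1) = (0 2 14 13 6 4 1 10 9 15 8 11)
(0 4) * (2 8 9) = (0 4)(2 8 9) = [4, 1, 8, 3, 0, 5, 6, 7, 9, 2]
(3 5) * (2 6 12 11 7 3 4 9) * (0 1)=(0 1)(2 6 12 11 7 3 5 4 9)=[1, 0, 6, 5, 9, 4, 12, 3, 8, 2, 10, 7, 11]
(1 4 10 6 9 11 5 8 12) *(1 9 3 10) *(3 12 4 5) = (1 5 8 4)(3 10 6 12 9 11) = [0, 5, 2, 10, 1, 8, 12, 7, 4, 11, 6, 3, 9]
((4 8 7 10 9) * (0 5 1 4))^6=(0 10 8 1)(4 5 9 7)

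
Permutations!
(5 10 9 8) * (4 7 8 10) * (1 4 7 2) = (1 4 2)(5 7 8)(9 10) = [0, 4, 1, 3, 2, 7, 6, 8, 5, 10, 9]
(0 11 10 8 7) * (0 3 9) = (0 11 10 8 7 3 9) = [11, 1, 2, 9, 4, 5, 6, 3, 7, 0, 8, 10]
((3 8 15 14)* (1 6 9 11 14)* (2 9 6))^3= ((1 2 9 11 14 3 8 15))^3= (1 11 8 2 14 15 9 3)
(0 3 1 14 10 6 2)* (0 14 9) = [3, 9, 14, 1, 4, 5, 2, 7, 8, 0, 6, 11, 12, 13, 10] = (0 3 1 9)(2 14 10 6)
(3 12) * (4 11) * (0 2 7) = [2, 1, 7, 12, 11, 5, 6, 0, 8, 9, 10, 4, 3] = (0 2 7)(3 12)(4 11)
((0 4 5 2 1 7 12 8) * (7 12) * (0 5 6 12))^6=(0 2 8 6)(1 5 12 4)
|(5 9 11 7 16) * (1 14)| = 10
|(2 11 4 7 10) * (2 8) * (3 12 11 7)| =4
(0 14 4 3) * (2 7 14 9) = (0 9 2 7 14 4 3) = [9, 1, 7, 0, 3, 5, 6, 14, 8, 2, 10, 11, 12, 13, 4]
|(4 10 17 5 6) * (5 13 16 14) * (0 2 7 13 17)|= |(17)(0 2 7 13 16 14 5 6 4 10)|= 10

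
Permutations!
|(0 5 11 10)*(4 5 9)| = 6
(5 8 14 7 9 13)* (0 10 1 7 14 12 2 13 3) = [10, 7, 13, 0, 4, 8, 6, 9, 12, 3, 1, 11, 2, 5, 14] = (14)(0 10 1 7 9 3)(2 13 5 8 12)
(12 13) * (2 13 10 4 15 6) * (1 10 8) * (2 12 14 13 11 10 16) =[0, 16, 11, 3, 15, 5, 12, 7, 1, 9, 4, 10, 8, 14, 13, 6, 2] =(1 16 2 11 10 4 15 6 12 8)(13 14)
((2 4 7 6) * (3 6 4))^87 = ((2 3 6)(4 7))^87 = (4 7)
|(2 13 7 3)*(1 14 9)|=12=|(1 14 9)(2 13 7 3)|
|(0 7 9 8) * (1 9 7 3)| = |(0 3 1 9 8)| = 5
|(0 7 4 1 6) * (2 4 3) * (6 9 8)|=|(0 7 3 2 4 1 9 8 6)|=9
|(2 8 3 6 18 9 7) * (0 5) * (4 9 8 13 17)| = |(0 5)(2 13 17 4 9 7)(3 6 18 8)| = 12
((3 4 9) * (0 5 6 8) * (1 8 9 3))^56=(0 6 1)(5 9 8)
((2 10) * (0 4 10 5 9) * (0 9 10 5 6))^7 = ((0 4 5 10 2 6))^7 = (0 4 5 10 2 6)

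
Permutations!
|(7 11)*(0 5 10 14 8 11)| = |(0 5 10 14 8 11 7)| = 7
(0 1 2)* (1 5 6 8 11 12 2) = (0 5 6 8 11 12 2) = [5, 1, 0, 3, 4, 6, 8, 7, 11, 9, 10, 12, 2]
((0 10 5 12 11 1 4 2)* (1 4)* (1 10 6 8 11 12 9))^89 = ((12)(0 6 8 11 4 2)(1 10 5 9))^89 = (12)(0 2 4 11 8 6)(1 10 5 9)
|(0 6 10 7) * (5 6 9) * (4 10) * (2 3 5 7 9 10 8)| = |(0 10 9 7)(2 3 5 6 4 8)| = 12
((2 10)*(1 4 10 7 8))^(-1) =((1 4 10 2 7 8))^(-1) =(1 8 7 2 10 4)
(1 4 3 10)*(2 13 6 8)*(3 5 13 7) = (1 4 5 13 6 8 2 7 3 10) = [0, 4, 7, 10, 5, 13, 8, 3, 2, 9, 1, 11, 12, 6]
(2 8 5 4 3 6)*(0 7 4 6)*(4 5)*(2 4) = (0 7 5 6 4 3)(2 8) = [7, 1, 8, 0, 3, 6, 4, 5, 2]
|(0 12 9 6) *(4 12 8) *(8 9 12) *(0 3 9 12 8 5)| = |(0 12 8 4 5)(3 9 6)| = 15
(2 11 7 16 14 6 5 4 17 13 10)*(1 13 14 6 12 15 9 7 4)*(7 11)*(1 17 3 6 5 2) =[0, 13, 7, 6, 3, 17, 2, 16, 8, 11, 1, 4, 15, 10, 12, 9, 5, 14] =(1 13 10)(2 7 16 5 17 14 12 15 9 11 4 3 6)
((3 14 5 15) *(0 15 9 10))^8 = ((0 15 3 14 5 9 10))^8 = (0 15 3 14 5 9 10)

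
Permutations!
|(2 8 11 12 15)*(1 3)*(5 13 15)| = 14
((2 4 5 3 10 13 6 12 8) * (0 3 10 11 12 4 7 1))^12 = ((0 3 11 12 8 2 7 1)(4 5 10 13 6))^12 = (0 8)(1 12)(2 3)(4 10 6 5 13)(7 11)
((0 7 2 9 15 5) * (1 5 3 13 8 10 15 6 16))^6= (0 1 6 2)(3 13 8 10 15)(5 16 9 7)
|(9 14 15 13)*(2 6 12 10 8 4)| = 12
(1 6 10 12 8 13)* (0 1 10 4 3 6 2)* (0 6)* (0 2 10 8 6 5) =(0 1 10 12 6 4 3 2 5)(8 13) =[1, 10, 5, 2, 3, 0, 4, 7, 13, 9, 12, 11, 6, 8]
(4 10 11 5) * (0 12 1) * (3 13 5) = (0 12 1)(3 13 5 4 10 11) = [12, 0, 2, 13, 10, 4, 6, 7, 8, 9, 11, 3, 1, 5]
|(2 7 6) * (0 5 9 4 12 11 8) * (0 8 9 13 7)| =12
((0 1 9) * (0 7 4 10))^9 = ((0 1 9 7 4 10))^9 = (0 7)(1 4)(9 10)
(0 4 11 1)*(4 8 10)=(0 8 10 4 11 1)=[8, 0, 2, 3, 11, 5, 6, 7, 10, 9, 4, 1]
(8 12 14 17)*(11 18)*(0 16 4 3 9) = [16, 1, 2, 9, 3, 5, 6, 7, 12, 0, 10, 18, 14, 13, 17, 15, 4, 8, 11] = (0 16 4 3 9)(8 12 14 17)(11 18)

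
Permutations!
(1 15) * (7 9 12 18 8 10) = [0, 15, 2, 3, 4, 5, 6, 9, 10, 12, 7, 11, 18, 13, 14, 1, 16, 17, 8] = (1 15)(7 9 12 18 8 10)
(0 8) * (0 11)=[8, 1, 2, 3, 4, 5, 6, 7, 11, 9, 10, 0]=(0 8 11)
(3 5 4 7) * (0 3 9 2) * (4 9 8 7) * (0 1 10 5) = (0 3)(1 10 5 9 2)(7 8) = [3, 10, 1, 0, 4, 9, 6, 8, 7, 2, 5]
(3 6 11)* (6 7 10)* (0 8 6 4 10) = (0 8 6 11 3 7)(4 10) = [8, 1, 2, 7, 10, 5, 11, 0, 6, 9, 4, 3]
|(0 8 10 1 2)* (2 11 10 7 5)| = |(0 8 7 5 2)(1 11 10)| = 15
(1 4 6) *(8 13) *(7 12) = (1 4 6)(7 12)(8 13) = [0, 4, 2, 3, 6, 5, 1, 12, 13, 9, 10, 11, 7, 8]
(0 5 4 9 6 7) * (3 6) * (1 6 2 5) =(0 1 6 7)(2 5 4 9 3) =[1, 6, 5, 2, 9, 4, 7, 0, 8, 3]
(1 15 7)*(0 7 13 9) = (0 7 1 15 13 9) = [7, 15, 2, 3, 4, 5, 6, 1, 8, 0, 10, 11, 12, 9, 14, 13]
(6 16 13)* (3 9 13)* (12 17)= (3 9 13 6 16)(12 17)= [0, 1, 2, 9, 4, 5, 16, 7, 8, 13, 10, 11, 17, 6, 14, 15, 3, 12]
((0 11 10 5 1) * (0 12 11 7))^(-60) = (12) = ((0 7)(1 12 11 10 5))^(-60)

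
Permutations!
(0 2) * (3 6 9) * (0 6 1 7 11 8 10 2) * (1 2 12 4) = (1 7 11 8 10 12 4)(2 6 9 3) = [0, 7, 6, 2, 1, 5, 9, 11, 10, 3, 12, 8, 4]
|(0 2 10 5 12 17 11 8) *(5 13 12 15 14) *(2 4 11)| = |(0 4 11 8)(2 10 13 12 17)(5 15 14)| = 60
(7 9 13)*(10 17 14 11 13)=(7 9 10 17 14 11 13)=[0, 1, 2, 3, 4, 5, 6, 9, 8, 10, 17, 13, 12, 7, 11, 15, 16, 14]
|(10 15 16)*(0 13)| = 6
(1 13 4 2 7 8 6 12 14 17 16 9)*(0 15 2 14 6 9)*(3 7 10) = (0 15 2 10 3 7 8 9 1 13 4 14 17 16)(6 12) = [15, 13, 10, 7, 14, 5, 12, 8, 9, 1, 3, 11, 6, 4, 17, 2, 0, 16]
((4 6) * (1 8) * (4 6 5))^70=(8)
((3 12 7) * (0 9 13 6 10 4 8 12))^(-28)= ((0 9 13 6 10 4 8 12 7 3))^(-28)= (0 13 10 8 7)(3 9 6 4 12)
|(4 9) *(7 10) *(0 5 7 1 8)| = 6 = |(0 5 7 10 1 8)(4 9)|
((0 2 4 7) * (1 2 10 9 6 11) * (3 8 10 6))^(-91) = ((0 6 11 1 2 4 7)(3 8 10 9))^(-91) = (11)(3 8 10 9)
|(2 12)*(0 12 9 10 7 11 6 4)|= |(0 12 2 9 10 7 11 6 4)|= 9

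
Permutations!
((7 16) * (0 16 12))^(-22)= ((0 16 7 12))^(-22)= (0 7)(12 16)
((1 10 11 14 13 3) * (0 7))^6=(14)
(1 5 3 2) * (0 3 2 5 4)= (0 3 5 2 1 4)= [3, 4, 1, 5, 0, 2]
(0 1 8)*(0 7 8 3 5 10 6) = (0 1 3 5 10 6)(7 8) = [1, 3, 2, 5, 4, 10, 0, 8, 7, 9, 6]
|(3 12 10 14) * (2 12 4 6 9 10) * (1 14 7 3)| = |(1 14)(2 12)(3 4 6 9 10 7)| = 6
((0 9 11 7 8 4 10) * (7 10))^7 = ((0 9 11 10)(4 7 8))^7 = (0 10 11 9)(4 7 8)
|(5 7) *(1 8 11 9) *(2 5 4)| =4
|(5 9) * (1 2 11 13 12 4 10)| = |(1 2 11 13 12 4 10)(5 9)| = 14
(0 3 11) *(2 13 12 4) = (0 3 11)(2 13 12 4) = [3, 1, 13, 11, 2, 5, 6, 7, 8, 9, 10, 0, 4, 12]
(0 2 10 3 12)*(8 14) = (0 2 10 3 12)(8 14) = [2, 1, 10, 12, 4, 5, 6, 7, 14, 9, 3, 11, 0, 13, 8]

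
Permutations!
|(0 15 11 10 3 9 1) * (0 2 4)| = |(0 15 11 10 3 9 1 2 4)| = 9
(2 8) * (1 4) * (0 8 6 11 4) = (0 8 2 6 11 4 1) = [8, 0, 6, 3, 1, 5, 11, 7, 2, 9, 10, 4]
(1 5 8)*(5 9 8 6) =[0, 9, 2, 3, 4, 6, 5, 7, 1, 8] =(1 9 8)(5 6)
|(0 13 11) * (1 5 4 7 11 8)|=|(0 13 8 1 5 4 7 11)|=8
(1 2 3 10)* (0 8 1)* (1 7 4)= (0 8 7 4 1 2 3 10)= [8, 2, 3, 10, 1, 5, 6, 4, 7, 9, 0]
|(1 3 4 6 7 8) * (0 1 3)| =|(0 1)(3 4 6 7 8)| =10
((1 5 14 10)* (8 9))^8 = (14)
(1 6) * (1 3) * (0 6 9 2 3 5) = [6, 9, 3, 1, 4, 0, 5, 7, 8, 2] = (0 6 5)(1 9 2 3)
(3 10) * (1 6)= [0, 6, 2, 10, 4, 5, 1, 7, 8, 9, 3]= (1 6)(3 10)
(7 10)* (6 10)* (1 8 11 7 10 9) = (1 8 11 7 6 9) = [0, 8, 2, 3, 4, 5, 9, 6, 11, 1, 10, 7]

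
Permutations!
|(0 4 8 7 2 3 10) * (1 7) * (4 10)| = |(0 10)(1 7 2 3 4 8)| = 6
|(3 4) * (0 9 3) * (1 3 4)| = |(0 9 4)(1 3)| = 6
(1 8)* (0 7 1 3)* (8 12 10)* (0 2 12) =(0 7 1)(2 12 10 8 3) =[7, 0, 12, 2, 4, 5, 6, 1, 3, 9, 8, 11, 10]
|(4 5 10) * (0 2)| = |(0 2)(4 5 10)| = 6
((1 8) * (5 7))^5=(1 8)(5 7)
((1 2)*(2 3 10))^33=(1 3 10 2)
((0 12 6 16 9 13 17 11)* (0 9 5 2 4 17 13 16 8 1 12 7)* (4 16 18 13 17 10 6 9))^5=(0 7)(1 17 8 13 6 18 10 9 4 12 11)(2 5 16)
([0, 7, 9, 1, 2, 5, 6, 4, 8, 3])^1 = [0, 7, 9, 1, 2, 5, 6, 4, 8, 3]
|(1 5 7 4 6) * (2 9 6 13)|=8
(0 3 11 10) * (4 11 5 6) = (0 3 5 6 4 11 10) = [3, 1, 2, 5, 11, 6, 4, 7, 8, 9, 0, 10]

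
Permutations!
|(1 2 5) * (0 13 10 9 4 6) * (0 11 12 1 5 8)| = |(0 13 10 9 4 6 11 12 1 2 8)| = 11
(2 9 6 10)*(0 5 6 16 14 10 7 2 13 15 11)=[5, 1, 9, 3, 4, 6, 7, 2, 8, 16, 13, 0, 12, 15, 10, 11, 14]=(0 5 6 7 2 9 16 14 10 13 15 11)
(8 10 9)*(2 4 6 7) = (2 4 6 7)(8 10 9) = [0, 1, 4, 3, 6, 5, 7, 2, 10, 8, 9]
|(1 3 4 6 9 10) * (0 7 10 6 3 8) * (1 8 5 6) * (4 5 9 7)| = 8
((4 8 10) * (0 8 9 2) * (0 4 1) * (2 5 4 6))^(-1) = ((0 8 10 1)(2 6)(4 9 5))^(-1) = (0 1 10 8)(2 6)(4 5 9)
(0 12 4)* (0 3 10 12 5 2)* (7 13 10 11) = (0 5 2)(3 11 7 13 10 12 4) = [5, 1, 0, 11, 3, 2, 6, 13, 8, 9, 12, 7, 4, 10]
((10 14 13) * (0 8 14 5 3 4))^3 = ((0 8 14 13 10 5 3 4))^3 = (0 13 3 8 10 4 14 5)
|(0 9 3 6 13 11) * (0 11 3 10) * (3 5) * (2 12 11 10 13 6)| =|(0 9 13 5 3 2 12 11 10)| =9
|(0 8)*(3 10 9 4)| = 4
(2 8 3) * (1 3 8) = (8)(1 3 2) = [0, 3, 1, 2, 4, 5, 6, 7, 8]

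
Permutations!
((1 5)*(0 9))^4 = ((0 9)(1 5))^4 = (9)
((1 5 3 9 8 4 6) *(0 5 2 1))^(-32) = ((0 5 3 9 8 4 6)(1 2))^(-32) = (0 9 6 3 4 5 8)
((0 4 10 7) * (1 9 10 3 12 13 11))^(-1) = ((0 4 3 12 13 11 1 9 10 7))^(-1) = (0 7 10 9 1 11 13 12 3 4)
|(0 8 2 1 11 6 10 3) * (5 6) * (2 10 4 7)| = 28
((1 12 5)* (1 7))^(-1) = (1 7 5 12)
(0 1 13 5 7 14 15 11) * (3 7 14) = (0 1 13 5 14 15 11)(3 7) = [1, 13, 2, 7, 4, 14, 6, 3, 8, 9, 10, 0, 12, 5, 15, 11]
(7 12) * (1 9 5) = [0, 9, 2, 3, 4, 1, 6, 12, 8, 5, 10, 11, 7] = (1 9 5)(7 12)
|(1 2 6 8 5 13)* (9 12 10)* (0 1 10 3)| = 11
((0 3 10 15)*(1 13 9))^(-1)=(0 15 10 3)(1 9 13)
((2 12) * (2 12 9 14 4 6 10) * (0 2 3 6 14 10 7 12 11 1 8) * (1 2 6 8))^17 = (0 10 11 6 3 2 7 8 9 12)(4 14)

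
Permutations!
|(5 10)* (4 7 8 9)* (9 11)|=|(4 7 8 11 9)(5 10)|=10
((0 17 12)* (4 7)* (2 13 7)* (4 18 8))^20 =(0 12 17)(2 7 8)(4 13 18)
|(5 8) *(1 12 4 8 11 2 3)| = 8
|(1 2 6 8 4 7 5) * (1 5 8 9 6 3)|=|(1 2 3)(4 7 8)(6 9)|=6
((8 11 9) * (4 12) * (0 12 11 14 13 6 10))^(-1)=((0 12 4 11 9 8 14 13 6 10))^(-1)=(0 10 6 13 14 8 9 11 4 12)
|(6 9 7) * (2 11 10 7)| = |(2 11 10 7 6 9)| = 6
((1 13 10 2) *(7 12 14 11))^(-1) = (1 2 10 13)(7 11 14 12)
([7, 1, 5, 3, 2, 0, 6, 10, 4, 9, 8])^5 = [2, 1, 8, 3, 10, 4, 6, 5, 7, 9, 0]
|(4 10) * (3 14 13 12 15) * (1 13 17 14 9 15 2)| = 12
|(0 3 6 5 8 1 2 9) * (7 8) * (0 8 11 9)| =|(0 3 6 5 7 11 9 8 1 2)| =10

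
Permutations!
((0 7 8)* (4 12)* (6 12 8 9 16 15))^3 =((0 7 9 16 15 6 12 4 8))^3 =(0 16 12)(4 7 15)(6 8 9)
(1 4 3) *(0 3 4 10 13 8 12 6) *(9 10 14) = (0 3 1 14 9 10 13 8 12 6) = [3, 14, 2, 1, 4, 5, 0, 7, 12, 10, 13, 11, 6, 8, 9]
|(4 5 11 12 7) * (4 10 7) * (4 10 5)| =|(5 11 12 10 7)| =5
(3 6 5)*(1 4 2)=[0, 4, 1, 6, 2, 3, 5]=(1 4 2)(3 6 5)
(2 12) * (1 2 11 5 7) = (1 2 12 11 5 7) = [0, 2, 12, 3, 4, 7, 6, 1, 8, 9, 10, 5, 11]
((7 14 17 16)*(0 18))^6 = (18)(7 17)(14 16)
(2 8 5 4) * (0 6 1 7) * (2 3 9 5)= [6, 7, 8, 9, 3, 4, 1, 0, 2, 5]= (0 6 1 7)(2 8)(3 9 5 4)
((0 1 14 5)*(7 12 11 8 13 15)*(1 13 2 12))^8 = (0 13 15 7 1 14 5)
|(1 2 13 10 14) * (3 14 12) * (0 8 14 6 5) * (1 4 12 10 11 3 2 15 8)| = 13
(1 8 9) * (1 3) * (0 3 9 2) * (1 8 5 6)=(9)(0 3 8 2)(1 5 6)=[3, 5, 0, 8, 4, 6, 1, 7, 2, 9]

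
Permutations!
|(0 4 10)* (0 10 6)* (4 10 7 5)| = 6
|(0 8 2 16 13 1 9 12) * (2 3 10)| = 10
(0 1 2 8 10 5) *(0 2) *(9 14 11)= (0 1)(2 8 10 5)(9 14 11)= [1, 0, 8, 3, 4, 2, 6, 7, 10, 14, 5, 9, 12, 13, 11]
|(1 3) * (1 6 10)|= 4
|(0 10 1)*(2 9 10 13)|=|(0 13 2 9 10 1)|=6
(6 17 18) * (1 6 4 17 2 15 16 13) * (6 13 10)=(1 13)(2 15 16 10 6)(4 17 18)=[0, 13, 15, 3, 17, 5, 2, 7, 8, 9, 6, 11, 12, 1, 14, 16, 10, 18, 4]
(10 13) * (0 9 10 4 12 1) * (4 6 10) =(0 9 4 12 1)(6 10 13) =[9, 0, 2, 3, 12, 5, 10, 7, 8, 4, 13, 11, 1, 6]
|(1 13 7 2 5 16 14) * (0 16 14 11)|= |(0 16 11)(1 13 7 2 5 14)|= 6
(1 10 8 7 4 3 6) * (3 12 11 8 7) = (1 10 7 4 12 11 8 3 6) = [0, 10, 2, 6, 12, 5, 1, 4, 3, 9, 7, 8, 11]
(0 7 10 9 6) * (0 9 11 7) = (6 9)(7 10 11) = [0, 1, 2, 3, 4, 5, 9, 10, 8, 6, 11, 7]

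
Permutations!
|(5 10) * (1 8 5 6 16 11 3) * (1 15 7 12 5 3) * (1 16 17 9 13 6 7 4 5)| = 36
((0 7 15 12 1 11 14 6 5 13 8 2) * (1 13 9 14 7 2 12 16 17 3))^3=(0 2)(1 15 3 7 17 11 16)(5 6 14 9)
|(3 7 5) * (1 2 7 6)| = |(1 2 7 5 3 6)| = 6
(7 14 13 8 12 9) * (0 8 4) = [8, 1, 2, 3, 0, 5, 6, 14, 12, 7, 10, 11, 9, 4, 13] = (0 8 12 9 7 14 13 4)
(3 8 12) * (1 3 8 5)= (1 3 5)(8 12)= [0, 3, 2, 5, 4, 1, 6, 7, 12, 9, 10, 11, 8]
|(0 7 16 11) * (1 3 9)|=|(0 7 16 11)(1 3 9)|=12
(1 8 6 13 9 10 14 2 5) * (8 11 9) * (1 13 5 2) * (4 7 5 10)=(1 11 9 4 7 5 13 8 6 10 14)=[0, 11, 2, 3, 7, 13, 10, 5, 6, 4, 14, 9, 12, 8, 1]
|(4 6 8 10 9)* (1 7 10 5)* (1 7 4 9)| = |(1 4 6 8 5 7 10)| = 7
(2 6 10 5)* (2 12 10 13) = (2 6 13)(5 12 10) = [0, 1, 6, 3, 4, 12, 13, 7, 8, 9, 5, 11, 10, 2]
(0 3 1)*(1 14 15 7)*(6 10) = (0 3 14 15 7 1)(6 10) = [3, 0, 2, 14, 4, 5, 10, 1, 8, 9, 6, 11, 12, 13, 15, 7]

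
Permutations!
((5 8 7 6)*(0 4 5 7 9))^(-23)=((0 4 5 8 9)(6 7))^(-23)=(0 5 9 4 8)(6 7)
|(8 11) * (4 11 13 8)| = |(4 11)(8 13)| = 2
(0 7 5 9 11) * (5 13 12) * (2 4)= (0 7 13 12 5 9 11)(2 4)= [7, 1, 4, 3, 2, 9, 6, 13, 8, 11, 10, 0, 5, 12]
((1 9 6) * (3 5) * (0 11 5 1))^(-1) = ((0 11 5 3 1 9 6))^(-1) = (0 6 9 1 3 5 11)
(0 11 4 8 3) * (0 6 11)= [0, 1, 2, 6, 8, 5, 11, 7, 3, 9, 10, 4]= (3 6 11 4 8)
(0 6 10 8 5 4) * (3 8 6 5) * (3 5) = (0 3 8 5 4)(6 10) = [3, 1, 2, 8, 0, 4, 10, 7, 5, 9, 6]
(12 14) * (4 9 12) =[0, 1, 2, 3, 9, 5, 6, 7, 8, 12, 10, 11, 14, 13, 4] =(4 9 12 14)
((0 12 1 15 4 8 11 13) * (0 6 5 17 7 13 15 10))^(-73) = ((0 12 1 10)(4 8 11 15)(5 17 7 13 6))^(-73) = (0 10 1 12)(4 15 11 8)(5 7 6 17 13)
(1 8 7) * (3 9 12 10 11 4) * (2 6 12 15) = [0, 8, 6, 9, 3, 5, 12, 1, 7, 15, 11, 4, 10, 13, 14, 2] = (1 8 7)(2 6 12 10 11 4 3 9 15)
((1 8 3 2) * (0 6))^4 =((0 6)(1 8 3 2))^4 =(8)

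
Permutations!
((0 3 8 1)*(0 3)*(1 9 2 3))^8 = (9)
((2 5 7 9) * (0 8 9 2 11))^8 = (11)(2 7 5)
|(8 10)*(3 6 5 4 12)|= 10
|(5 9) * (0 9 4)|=|(0 9 5 4)|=4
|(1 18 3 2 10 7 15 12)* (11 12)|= |(1 18 3 2 10 7 15 11 12)|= 9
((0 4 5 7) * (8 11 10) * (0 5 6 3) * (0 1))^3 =(11)(0 3 4 1 6)(5 7)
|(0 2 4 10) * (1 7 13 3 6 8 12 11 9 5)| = |(0 2 4 10)(1 7 13 3 6 8 12 11 9 5)| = 20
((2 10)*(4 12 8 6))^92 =(12)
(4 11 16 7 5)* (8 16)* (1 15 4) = [0, 15, 2, 3, 11, 1, 6, 5, 16, 9, 10, 8, 12, 13, 14, 4, 7] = (1 15 4 11 8 16 7 5)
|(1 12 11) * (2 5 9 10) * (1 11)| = |(1 12)(2 5 9 10)| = 4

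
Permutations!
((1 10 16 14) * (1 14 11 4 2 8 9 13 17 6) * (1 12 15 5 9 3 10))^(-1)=(2 4 11 16 10 3 8)(5 15 12 6 17 13 9)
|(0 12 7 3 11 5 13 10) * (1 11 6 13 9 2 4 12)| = 13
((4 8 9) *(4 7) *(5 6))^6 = (4 9)(7 8)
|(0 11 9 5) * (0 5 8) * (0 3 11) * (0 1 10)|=12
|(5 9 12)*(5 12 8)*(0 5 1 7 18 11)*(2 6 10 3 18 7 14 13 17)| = |(0 5 9 8 1 14 13 17 2 6 10 3 18 11)| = 14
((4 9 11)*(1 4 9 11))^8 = (11) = ((1 4 11 9))^8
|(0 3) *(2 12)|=2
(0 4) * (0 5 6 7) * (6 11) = [4, 1, 2, 3, 5, 11, 7, 0, 8, 9, 10, 6] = (0 4 5 11 6 7)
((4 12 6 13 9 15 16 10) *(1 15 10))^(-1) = (1 16 15)(4 10 9 13 6 12)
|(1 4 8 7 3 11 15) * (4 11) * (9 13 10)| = 12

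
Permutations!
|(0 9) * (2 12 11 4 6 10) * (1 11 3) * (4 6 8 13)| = 42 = |(0 9)(1 11 6 10 2 12 3)(4 8 13)|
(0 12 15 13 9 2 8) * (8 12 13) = (0 13 9 2 12 15 8) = [13, 1, 12, 3, 4, 5, 6, 7, 0, 2, 10, 11, 15, 9, 14, 8]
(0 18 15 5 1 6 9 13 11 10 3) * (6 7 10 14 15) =(0 18 6 9 13 11 14 15 5 1 7 10 3) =[18, 7, 2, 0, 4, 1, 9, 10, 8, 13, 3, 14, 12, 11, 15, 5, 16, 17, 6]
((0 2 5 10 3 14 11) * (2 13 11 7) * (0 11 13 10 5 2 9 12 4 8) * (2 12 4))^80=((0 10 3 14 7 9 4 8)(2 12))^80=(14)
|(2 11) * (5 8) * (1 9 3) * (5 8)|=|(1 9 3)(2 11)|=6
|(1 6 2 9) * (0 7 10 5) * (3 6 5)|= 9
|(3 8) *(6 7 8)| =|(3 6 7 8)| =4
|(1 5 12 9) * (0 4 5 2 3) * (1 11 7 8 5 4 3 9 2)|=|(0 3)(2 9 11 7 8 5 12)|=14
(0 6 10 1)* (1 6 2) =(0 2 1)(6 10) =[2, 0, 1, 3, 4, 5, 10, 7, 8, 9, 6]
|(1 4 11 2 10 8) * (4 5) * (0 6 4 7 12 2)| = |(0 6 4 11)(1 5 7 12 2 10 8)| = 28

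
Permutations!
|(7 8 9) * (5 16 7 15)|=6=|(5 16 7 8 9 15)|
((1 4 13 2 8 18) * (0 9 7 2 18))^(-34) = ((0 9 7 2 8)(1 4 13 18))^(-34) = (0 9 7 2 8)(1 13)(4 18)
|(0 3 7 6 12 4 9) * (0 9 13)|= 7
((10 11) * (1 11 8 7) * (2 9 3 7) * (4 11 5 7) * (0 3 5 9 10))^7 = (0 11 4 3)(1 7 5 9)(2 10 8)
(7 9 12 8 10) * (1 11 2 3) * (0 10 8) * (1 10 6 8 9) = [6, 11, 3, 10, 4, 5, 8, 1, 9, 12, 7, 2, 0] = (0 6 8 9 12)(1 11 2 3 10 7)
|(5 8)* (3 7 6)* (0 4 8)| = |(0 4 8 5)(3 7 6)| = 12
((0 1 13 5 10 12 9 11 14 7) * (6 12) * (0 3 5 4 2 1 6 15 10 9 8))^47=(0 8 12 6)(1 2 4 13)(3 7 14 11 9 5)(10 15)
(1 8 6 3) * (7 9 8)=(1 7 9 8 6 3)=[0, 7, 2, 1, 4, 5, 3, 9, 6, 8]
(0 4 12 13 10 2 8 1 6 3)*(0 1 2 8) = (0 4 12 13 10 8 2)(1 6 3) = [4, 6, 0, 1, 12, 5, 3, 7, 2, 9, 8, 11, 13, 10]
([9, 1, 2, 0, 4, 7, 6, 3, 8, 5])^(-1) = (0 3 7 5 9)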